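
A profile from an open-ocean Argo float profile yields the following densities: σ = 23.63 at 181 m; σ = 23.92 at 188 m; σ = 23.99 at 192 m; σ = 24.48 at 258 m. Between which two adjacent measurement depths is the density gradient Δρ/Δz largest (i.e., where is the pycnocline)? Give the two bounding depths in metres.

181–188 m

Compute the density gradient over each adjacent pair:
  181–188 m: Δρ/Δz = 0.29/7 = 0.041 kg m⁻⁴
  188–192 m: Δρ/Δz = 0.07/4 = 0.018 kg m⁻⁴
  192–258 m: Δρ/Δz = 0.49/66 = 7.4 × 10⁻³ kg m⁻⁴
The largest gradient is in the 181–188 m interval — the pycnocline.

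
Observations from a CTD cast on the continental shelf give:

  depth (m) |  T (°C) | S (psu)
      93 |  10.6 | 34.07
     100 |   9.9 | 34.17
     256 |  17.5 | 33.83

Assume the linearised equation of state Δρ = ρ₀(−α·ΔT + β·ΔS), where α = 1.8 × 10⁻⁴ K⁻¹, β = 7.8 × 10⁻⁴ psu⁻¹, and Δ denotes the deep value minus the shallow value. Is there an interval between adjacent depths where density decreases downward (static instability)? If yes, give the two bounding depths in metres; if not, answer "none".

Evaluate Δρ/ρ₀ = −αΔT + βΔS across each adjacent pair:
  93–100 m: −αΔT+βΔS = −(1.8 × 10⁻⁴)(-0.7)+(7.8 × 10⁻⁴)(+0.10) = 2.0 × 10⁻⁴ → stable
  100–256 m: −αΔT+βΔS = −(1.8 × 10⁻⁴)(+7.6)+(7.8 × 10⁻⁴)(-0.34) = -1.6 × 10⁻³ → UNSTABLE
The 100–256 m interval has Δρ < 0: lighter water underlies denser water.

100–256 m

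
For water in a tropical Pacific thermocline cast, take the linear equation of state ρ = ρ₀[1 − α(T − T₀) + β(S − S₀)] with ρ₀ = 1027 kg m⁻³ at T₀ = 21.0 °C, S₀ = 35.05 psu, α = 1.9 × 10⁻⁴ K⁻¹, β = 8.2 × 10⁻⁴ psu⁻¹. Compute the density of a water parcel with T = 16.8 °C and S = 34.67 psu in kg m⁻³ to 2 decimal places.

1027.50 kg m⁻³

T − T₀ = -4.2 K, S − S₀ = -0.38 psu.
Bracket = 1 − α·(-4.2) + β·(-0.38) = 1 + (4.864 × 10⁻⁴) = 1.0004864.
ρ = 1027 × 1.0004864 = 1027.50 kg m⁻³.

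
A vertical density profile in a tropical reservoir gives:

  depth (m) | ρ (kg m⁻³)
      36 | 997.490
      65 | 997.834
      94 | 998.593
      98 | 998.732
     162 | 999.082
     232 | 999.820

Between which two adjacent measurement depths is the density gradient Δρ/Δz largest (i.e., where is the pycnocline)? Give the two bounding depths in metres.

Compute the density gradient over each adjacent pair:
  36–65 m: Δρ/Δz = 0.344/29 = 0.012 kg m⁻⁴
  65–94 m: Δρ/Δz = 0.759/29 = 0.026 kg m⁻⁴
  94–98 m: Δρ/Δz = 0.139/4 = 0.035 kg m⁻⁴
  98–162 m: Δρ/Δz = 0.350/64 = 5.5 × 10⁻³ kg m⁻⁴
  162–232 m: Δρ/Δz = 0.738/70 = 0.011 kg m⁻⁴
The largest gradient is in the 94–98 m interval — the pycnocline.

94–98 m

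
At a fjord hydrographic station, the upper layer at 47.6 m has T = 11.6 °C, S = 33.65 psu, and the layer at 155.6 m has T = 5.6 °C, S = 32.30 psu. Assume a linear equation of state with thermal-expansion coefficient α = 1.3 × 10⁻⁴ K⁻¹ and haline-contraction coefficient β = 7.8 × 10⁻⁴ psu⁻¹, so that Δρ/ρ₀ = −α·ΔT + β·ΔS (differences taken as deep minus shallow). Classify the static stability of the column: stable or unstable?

unstable

ΔT = 5.6 − 11.6 = -6.0 K and ΔS = 32.30 − 33.65 = -1.35 psu (deep − shallow).
−αΔT = 7.80 × 10⁻⁴; βΔS = -1.053 × 10⁻³; sum Δρ/ρ₀ = -2.73 × 10⁻⁴.
Δρ/ρ₀ < 0, so Δρ < 0: deeper water is lighter → statically unstable; the column would overturn.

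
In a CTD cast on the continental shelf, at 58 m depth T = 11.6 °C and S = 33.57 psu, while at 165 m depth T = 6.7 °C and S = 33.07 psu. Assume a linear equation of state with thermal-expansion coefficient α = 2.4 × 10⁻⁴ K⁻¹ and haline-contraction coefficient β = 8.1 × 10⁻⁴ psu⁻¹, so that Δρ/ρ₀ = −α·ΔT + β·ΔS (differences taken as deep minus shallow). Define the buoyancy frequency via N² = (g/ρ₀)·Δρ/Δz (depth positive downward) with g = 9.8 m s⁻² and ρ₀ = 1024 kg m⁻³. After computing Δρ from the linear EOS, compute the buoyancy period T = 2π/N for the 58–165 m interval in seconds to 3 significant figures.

748 s

ΔT = -4.9 K, ΔS = -0.50 psu (deep − shallow).
Δρ/ρ₀ = −αΔT + βΔS = 1.176 × 10⁻³ − 4.05 × 10⁻⁴ = 7.71 × 10⁻⁴, so Δρ ≈ 0.7895 kg m⁻³.
N² = (g/ρ₀)·Δρ/Δz = g·(Δρ/ρ₀)/Δz = 9.8 × 7.71 × 10⁻⁴ / 107 = 7.0615 × 10⁻⁵ s⁻².
N = √(7.0615 × 10⁻⁵) = 8.4033 × 10⁻³ rad s⁻¹ → T = 2π/N = 747.70 s ≈ 748 s.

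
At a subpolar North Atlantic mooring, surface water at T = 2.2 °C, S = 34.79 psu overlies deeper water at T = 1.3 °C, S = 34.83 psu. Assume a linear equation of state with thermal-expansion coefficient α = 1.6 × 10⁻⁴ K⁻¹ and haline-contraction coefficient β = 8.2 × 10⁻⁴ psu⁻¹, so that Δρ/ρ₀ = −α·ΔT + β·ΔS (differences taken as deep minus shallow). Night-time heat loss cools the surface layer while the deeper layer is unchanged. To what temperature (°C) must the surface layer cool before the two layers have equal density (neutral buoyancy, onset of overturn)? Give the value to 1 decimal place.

Neutral buoyancy requires Δρ = 0, i.e. −α(T_deep − T_surf′) + β(S_deep − S_surf) = 0.
T_surf′ = T_deep − (β/α)·ΔS = 1.3 − (8.2 × 10⁻⁴/1.6 × 10⁻⁴)·(+0.04) = 1.095 °C.
Cooling required: 2.2 − (1.095) = 1.105 °C.

1.1 °C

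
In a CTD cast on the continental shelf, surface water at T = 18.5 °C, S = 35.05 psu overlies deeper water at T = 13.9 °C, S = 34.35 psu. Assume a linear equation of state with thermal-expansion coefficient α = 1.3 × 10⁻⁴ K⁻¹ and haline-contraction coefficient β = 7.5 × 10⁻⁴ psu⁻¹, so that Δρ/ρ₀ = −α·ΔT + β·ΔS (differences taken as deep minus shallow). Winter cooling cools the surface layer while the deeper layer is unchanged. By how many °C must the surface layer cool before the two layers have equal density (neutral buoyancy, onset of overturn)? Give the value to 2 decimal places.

0.56 °C

Neutral buoyancy requires Δρ = 0, i.e. −α(T_deep − T_surf′) + β(S_deep − S_surf) = 0.
T_surf′ = T_deep − (β/α)·ΔS = 13.9 − (7.5 × 10⁻⁴/1.3 × 10⁻⁴)·(-0.70) = 17.9385 °C.
Cooling required: 18.5 − (17.9385) = 0.5615 °C.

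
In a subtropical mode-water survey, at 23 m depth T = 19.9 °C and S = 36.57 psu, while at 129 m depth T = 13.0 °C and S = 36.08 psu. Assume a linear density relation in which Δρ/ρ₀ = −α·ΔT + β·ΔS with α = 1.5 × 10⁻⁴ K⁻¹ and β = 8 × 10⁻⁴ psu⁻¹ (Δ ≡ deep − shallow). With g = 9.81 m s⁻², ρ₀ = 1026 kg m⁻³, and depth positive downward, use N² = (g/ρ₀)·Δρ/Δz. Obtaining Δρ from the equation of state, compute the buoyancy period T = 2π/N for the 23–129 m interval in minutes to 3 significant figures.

13.6 min

ΔT = -6.9 K, ΔS = -0.49 psu (deep − shallow).
Δρ/ρ₀ = −αΔT + βΔS = 1.035 × 10⁻³ − 3.92 × 10⁻⁴ = 6.43 × 10⁻⁴, so Δρ ≈ 0.6597 kg m⁻³.
N² = (g/ρ₀)·Δρ/Δz = g·(Δρ/ρ₀)/Δz = 9.81 × 6.43 × 10⁻⁴ / 106 = 5.9508 × 10⁻⁵ s⁻².
N = √(5.9508 × 10⁻⁵) = 7.7141 × 10⁻³ rad s⁻¹ → T = 2π/N = 814.51 s = 13.575 min ≈ 13.6 min.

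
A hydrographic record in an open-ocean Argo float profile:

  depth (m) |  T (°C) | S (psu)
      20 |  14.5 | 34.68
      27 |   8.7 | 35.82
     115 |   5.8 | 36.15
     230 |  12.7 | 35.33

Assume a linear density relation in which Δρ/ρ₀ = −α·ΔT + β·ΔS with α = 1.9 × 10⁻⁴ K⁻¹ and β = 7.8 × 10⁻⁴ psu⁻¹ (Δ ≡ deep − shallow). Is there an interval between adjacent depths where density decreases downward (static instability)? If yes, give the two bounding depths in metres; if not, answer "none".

Evaluate Δρ/ρ₀ = −αΔT + βΔS across each adjacent pair:
  20–27 m: −αΔT+βΔS = −(1.9 × 10⁻⁴)(-5.8)+(7.8 × 10⁻⁴)(+1.14) = 2.0 × 10⁻³ → stable
  27–115 m: −αΔT+βΔS = −(1.9 × 10⁻⁴)(-2.9)+(7.8 × 10⁻⁴)(+0.33) = 8.1 × 10⁻⁴ → stable
  115–230 m: −αΔT+βΔS = −(1.9 × 10⁻⁴)(+6.9)+(7.8 × 10⁻⁴)(-0.82) = -2.0 × 10⁻³ → UNSTABLE
The 115–230 m interval has Δρ < 0: lighter water underlies denser water.

115–230 m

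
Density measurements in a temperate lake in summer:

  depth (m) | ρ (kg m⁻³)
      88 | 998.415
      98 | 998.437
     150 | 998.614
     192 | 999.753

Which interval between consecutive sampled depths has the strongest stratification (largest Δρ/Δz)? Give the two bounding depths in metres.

150–192 m

Compute the density gradient over each adjacent pair:
  88–98 m: Δρ/Δz = 0.022/10 = 2.2 × 10⁻³ kg m⁻⁴
  98–150 m: Δρ/Δz = 0.177/52 = 3.4 × 10⁻³ kg m⁻⁴
  150–192 m: Δρ/Δz = 1.139/42 = 0.027 kg m⁻⁴
The largest gradient is in the 150–192 m interval — the pycnocline.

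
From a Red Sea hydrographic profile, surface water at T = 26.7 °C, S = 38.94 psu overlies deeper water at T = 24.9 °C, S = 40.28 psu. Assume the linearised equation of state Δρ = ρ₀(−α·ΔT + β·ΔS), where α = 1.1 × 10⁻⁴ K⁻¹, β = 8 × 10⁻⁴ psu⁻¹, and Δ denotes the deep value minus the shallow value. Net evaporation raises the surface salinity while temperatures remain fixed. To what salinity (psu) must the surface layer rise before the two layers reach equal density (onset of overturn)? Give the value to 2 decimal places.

40.53 psu

Neutral buoyancy requires −α(T_deep − T_surf) + β(S_deep − S_surf′) = 0.
S_surf′ = S_deep − (α/β)·ΔT = 40.28 − (1.1 × 10⁻⁴/8 × 10⁻⁴)·(-1.8) = 40.5275 psu.
Increase required: 40.5275 − 38.94 = 1.5875 psu.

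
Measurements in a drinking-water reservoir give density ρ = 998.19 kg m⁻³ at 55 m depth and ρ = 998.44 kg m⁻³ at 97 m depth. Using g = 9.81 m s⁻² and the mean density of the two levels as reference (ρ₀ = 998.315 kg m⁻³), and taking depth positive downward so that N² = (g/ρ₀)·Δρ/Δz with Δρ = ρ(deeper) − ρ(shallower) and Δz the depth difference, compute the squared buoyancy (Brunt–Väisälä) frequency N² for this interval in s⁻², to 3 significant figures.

5.85 × 10⁻⁵ s⁻²

Δρ = 998.44 − 998.19 = 0.25 kg m⁻³ over Δz = 97 − 55 = 42 m.
N² = (9.81/998.315) × (0.25/42) = 5.8491 × 10⁻⁵ s⁻² ≈ 5.85 × 10⁻⁵ s⁻².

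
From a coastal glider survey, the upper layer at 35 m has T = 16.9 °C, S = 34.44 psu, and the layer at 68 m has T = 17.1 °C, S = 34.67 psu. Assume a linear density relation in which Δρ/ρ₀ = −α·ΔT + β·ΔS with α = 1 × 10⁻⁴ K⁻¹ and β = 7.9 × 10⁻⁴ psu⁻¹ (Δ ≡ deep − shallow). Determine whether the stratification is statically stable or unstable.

stable

ΔT = 17.1 − 16.9 = +0.2 K and ΔS = 34.67 − 34.44 = +0.23 psu (deep − shallow).
−αΔT = -2.00 × 10⁻⁵; βΔS = 1.817 × 10⁻⁴; sum Δρ/ρ₀ = 1.617 × 10⁻⁴.
Δρ/ρ₀ > 0, so Δρ > 0: deeper water is denser → statically stable.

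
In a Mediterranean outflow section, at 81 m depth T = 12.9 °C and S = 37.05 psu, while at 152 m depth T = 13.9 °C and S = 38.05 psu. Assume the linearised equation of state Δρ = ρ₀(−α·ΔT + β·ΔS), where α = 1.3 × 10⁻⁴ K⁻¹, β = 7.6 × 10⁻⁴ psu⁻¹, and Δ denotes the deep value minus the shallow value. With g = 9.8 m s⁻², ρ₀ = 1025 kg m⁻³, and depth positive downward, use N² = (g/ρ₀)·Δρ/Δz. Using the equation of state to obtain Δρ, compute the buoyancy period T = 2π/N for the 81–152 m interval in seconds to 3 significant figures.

ΔT = +1.0 K, ΔS = +1.00 psu (deep − shallow).
Δρ/ρ₀ = −αΔT + βΔS = -1.30 × 10⁻⁴ + 7.60 × 10⁻⁴ = 6.30 × 10⁻⁴, so Δρ ≈ 0.6458 kg m⁻³.
N² = (g/ρ₀)·Δρ/Δz = g·(Δρ/ρ₀)/Δz = 9.8 × 6.30 × 10⁻⁴ / 71 = 8.6958 × 10⁻⁵ s⁻².
N = √(8.6958 × 10⁻⁵) = 9.3251 × 10⁻³ rad s⁻¹ → T = 2π/N = 673.79 s ≈ 674 s.

674 s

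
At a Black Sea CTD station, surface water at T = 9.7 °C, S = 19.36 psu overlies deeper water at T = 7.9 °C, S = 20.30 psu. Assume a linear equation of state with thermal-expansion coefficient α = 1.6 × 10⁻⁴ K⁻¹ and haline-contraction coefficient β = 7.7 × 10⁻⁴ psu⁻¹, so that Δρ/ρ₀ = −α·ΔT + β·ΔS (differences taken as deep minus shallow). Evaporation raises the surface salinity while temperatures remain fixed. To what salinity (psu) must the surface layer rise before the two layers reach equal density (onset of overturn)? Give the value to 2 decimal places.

Neutral buoyancy requires −α(T_deep − T_surf) + β(S_deep − S_surf′) = 0.
S_surf′ = S_deep − (α/β)·ΔT = 20.30 − (1.6 × 10⁻⁴/7.7 × 10⁻⁴)·(-1.8) = 20.6740 psu.
Increase required: 20.6740 − 19.36 = 1.3140 psu.

20.67 psu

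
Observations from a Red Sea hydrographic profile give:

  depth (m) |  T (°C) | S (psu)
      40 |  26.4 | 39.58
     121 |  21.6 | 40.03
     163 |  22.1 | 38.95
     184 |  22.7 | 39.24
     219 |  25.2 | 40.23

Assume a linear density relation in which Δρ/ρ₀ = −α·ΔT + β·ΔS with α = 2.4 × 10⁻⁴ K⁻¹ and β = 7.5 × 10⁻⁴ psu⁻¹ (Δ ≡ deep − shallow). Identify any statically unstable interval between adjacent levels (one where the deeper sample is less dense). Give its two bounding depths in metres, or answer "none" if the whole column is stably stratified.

Evaluate Δρ/ρ₀ = −αΔT + βΔS across each adjacent pair:
  40–121 m: −αΔT+βΔS = −(2.4 × 10⁻⁴)(-4.8)+(7.5 × 10⁻⁴)(+0.45) = 1.5 × 10⁻³ → stable
  121–163 m: −αΔT+βΔS = −(2.4 × 10⁻⁴)(+0.5)+(7.5 × 10⁻⁴)(-1.08) = -9.3 × 10⁻⁴ → UNSTABLE
  163–184 m: −αΔT+βΔS = −(2.4 × 10⁻⁴)(+0.6)+(7.5 × 10⁻⁴)(+0.29) = 7.3 × 10⁻⁵ → stable
  184–219 m: −αΔT+βΔS = −(2.4 × 10⁻⁴)(+2.5)+(7.5 × 10⁻⁴)(+0.99) = 1.4 × 10⁻⁴ → stable
The 121–163 m interval has Δρ < 0: lighter water underlies denser water.

121–163 m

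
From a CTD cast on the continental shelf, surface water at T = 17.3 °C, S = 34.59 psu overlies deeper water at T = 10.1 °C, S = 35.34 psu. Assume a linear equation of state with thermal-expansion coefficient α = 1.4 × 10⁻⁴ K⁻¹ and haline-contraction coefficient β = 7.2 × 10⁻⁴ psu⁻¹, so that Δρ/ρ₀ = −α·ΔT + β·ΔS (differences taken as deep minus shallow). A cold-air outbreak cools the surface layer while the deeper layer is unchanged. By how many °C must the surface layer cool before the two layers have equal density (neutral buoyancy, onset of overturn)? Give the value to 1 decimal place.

Neutral buoyancy requires Δρ = 0, i.e. −α(T_deep − T_surf′) + β(S_deep − S_surf) = 0.
T_surf′ = T_deep − (β/α)·ΔS = 10.1 − (7.2 × 10⁻⁴/1.4 × 10⁻⁴)·(+0.75) = 6.243 °C.
Cooling required: 17.3 − (6.243) = 11.057 °C.

11.1 °C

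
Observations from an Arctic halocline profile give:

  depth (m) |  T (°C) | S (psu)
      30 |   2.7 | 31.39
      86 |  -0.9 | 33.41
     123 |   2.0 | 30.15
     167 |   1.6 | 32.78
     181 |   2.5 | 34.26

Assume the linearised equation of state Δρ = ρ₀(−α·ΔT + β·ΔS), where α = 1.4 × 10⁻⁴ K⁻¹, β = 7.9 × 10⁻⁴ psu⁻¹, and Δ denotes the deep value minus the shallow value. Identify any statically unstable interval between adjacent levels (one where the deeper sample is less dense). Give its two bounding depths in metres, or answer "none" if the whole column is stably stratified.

86–123 m

Evaluate Δρ/ρ₀ = −αΔT + βΔS across each adjacent pair:
  30–86 m: −αΔT+βΔS = −(1.4 × 10⁻⁴)(-3.6)+(7.9 × 10⁻⁴)(+2.02) = 2.1 × 10⁻³ → stable
  86–123 m: −αΔT+βΔS = −(1.4 × 10⁻⁴)(+2.9)+(7.9 × 10⁻⁴)(-3.26) = -3.0 × 10⁻³ → UNSTABLE
  123–167 m: −αΔT+βΔS = −(1.4 × 10⁻⁴)(-0.4)+(7.9 × 10⁻⁴)(+2.63) = 2.1 × 10⁻³ → stable
  167–181 m: −αΔT+βΔS = −(1.4 × 10⁻⁴)(+0.9)+(7.9 × 10⁻⁴)(+1.48) = 1.0 × 10⁻³ → stable
The 86–123 m interval has Δρ < 0: lighter water underlies denser water.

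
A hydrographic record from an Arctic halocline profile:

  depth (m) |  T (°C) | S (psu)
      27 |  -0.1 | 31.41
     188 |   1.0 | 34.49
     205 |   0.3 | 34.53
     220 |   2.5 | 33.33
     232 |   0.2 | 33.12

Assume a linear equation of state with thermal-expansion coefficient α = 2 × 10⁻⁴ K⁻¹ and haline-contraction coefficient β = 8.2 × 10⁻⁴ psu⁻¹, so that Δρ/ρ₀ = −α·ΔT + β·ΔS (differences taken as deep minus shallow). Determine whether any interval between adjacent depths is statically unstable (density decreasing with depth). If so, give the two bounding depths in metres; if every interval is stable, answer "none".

Evaluate Δρ/ρ₀ = −αΔT + βΔS across each adjacent pair:
  27–188 m: −αΔT+βΔS = −(2 × 10⁻⁴)(+1.1)+(8.2 × 10⁻⁴)(+3.08) = 2.3 × 10⁻³ → stable
  188–205 m: −αΔT+βΔS = −(2 × 10⁻⁴)(-0.7)+(8.2 × 10⁻⁴)(+0.04) = 1.7 × 10⁻⁴ → stable
  205–220 m: −αΔT+βΔS = −(2 × 10⁻⁴)(+2.2)+(8.2 × 10⁻⁴)(-1.20) = -1.4 × 10⁻³ → UNSTABLE
  220–232 m: −αΔT+βΔS = −(2 × 10⁻⁴)(-2.3)+(8.2 × 10⁻⁴)(-0.21) = 2.9 × 10⁻⁴ → stable
The 205–220 m interval has Δρ < 0: lighter water underlies denser water.

205–220 m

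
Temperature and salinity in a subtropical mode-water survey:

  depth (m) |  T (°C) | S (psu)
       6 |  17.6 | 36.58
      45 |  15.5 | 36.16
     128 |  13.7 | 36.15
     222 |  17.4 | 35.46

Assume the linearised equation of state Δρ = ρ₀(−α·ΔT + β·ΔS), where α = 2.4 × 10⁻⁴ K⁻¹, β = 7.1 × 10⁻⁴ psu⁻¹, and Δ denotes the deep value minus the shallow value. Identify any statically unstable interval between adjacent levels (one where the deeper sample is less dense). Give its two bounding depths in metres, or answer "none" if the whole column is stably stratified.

128–222 m

Evaluate Δρ/ρ₀ = −αΔT + βΔS across each adjacent pair:
  6–45 m: −αΔT+βΔS = −(2.4 × 10⁻⁴)(-2.1)+(7.1 × 10⁻⁴)(-0.42) = 2.1 × 10⁻⁴ → stable
  45–128 m: −αΔT+βΔS = −(2.4 × 10⁻⁴)(-1.8)+(7.1 × 10⁻⁴)(-0.01) = 4.2 × 10⁻⁴ → stable
  128–222 m: −αΔT+βΔS = −(2.4 × 10⁻⁴)(+3.7)+(7.1 × 10⁻⁴)(-0.69) = -1.4 × 10⁻³ → UNSTABLE
The 128–222 m interval has Δρ < 0: lighter water underlies denser water.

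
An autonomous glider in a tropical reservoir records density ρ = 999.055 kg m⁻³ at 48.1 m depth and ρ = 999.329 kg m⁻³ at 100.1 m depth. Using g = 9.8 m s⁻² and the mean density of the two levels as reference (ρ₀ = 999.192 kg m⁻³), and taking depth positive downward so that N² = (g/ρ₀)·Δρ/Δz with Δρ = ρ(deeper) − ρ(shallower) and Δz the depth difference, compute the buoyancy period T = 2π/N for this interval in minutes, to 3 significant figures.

14.6 min

Δρ = 999.329 − 999.055 = 0.274 kg m⁻³ over Δz = 100.1 − 48.1 = 52 m.
N² = (9.8/999.192) × (0.274/52) = 5.1680 × 10⁻⁵ s⁻².
N = √(5.1680 × 10⁻⁵) = 7.1889 × 10⁻³ rad s⁻¹, so T = 2π/N = 874.01 s = 14.567 min ≈ 14.6 min.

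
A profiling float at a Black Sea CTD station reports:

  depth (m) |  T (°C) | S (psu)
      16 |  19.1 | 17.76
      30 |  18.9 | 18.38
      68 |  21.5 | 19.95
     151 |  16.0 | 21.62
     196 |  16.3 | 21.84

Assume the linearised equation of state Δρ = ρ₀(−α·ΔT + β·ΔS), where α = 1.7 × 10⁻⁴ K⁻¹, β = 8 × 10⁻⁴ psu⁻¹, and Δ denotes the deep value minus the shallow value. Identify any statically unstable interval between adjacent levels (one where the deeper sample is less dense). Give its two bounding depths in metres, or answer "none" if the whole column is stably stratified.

Evaluate Δρ/ρ₀ = −αΔT + βΔS across each adjacent pair:
  16–30 m: −αΔT+βΔS = −(1.7 × 10⁻⁴)(-0.2)+(8 × 10⁻⁴)(+0.62) = 5.3 × 10⁻⁴ → stable
  30–68 m: −αΔT+βΔS = −(1.7 × 10⁻⁴)(+2.6)+(8 × 10⁻⁴)(+1.57) = 8.1 × 10⁻⁴ → stable
  68–151 m: −αΔT+βΔS = −(1.7 × 10⁻⁴)(-5.5)+(8 × 10⁻⁴)(+1.67) = 2.3 × 10⁻³ → stable
  151–196 m: −αΔT+βΔS = −(1.7 × 10⁻⁴)(+0.3)+(8 × 10⁻⁴)(+0.22) = 1.3 × 10⁻⁴ → stable
Every interval has Δρ > 0: the column is stably stratified throughout.

none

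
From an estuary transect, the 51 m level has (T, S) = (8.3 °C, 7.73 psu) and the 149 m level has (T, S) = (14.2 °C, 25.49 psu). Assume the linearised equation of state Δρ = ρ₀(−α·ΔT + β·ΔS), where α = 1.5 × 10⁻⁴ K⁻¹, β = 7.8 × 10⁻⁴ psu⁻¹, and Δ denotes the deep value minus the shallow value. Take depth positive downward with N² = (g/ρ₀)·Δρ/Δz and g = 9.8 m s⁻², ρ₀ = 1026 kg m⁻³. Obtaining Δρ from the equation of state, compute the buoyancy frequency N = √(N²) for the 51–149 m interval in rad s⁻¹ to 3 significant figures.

ΔT = +5.9 K, ΔS = +17.76 psu (deep − shallow).
Δρ/ρ₀ = −αΔT + βΔS = -8.85 × 10⁻⁴ + 0.0138528 = 0.0129678, so Δρ ≈ 13.30 kg m⁻³.
N² = (g/ρ₀)·Δρ/Δz = g·(Δρ/ρ₀)/Δz = 9.8 × 0.0129678 / 98 = 1.2968 × 10⁻³ s⁻².
N = √(1.2968 × 10⁻³) = 0.036011 rad s⁻¹ ≈ 0.0360 rad s⁻¹.

0.0360 rad s⁻¹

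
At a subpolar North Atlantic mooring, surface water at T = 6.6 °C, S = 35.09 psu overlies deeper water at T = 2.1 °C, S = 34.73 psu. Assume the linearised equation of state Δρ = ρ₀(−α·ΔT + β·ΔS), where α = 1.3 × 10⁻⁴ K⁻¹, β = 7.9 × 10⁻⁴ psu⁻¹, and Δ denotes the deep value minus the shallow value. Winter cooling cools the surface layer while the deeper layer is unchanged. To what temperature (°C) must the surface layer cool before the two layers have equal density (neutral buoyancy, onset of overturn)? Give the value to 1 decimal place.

Neutral buoyancy requires Δρ = 0, i.e. −α(T_deep − T_surf′) + β(S_deep − S_surf) = 0.
T_surf′ = T_deep − (β/α)·ΔS = 2.1 − (7.9 × 10⁻⁴/1.3 × 10⁻⁴)·(-0.36) = 4.288 °C.
Cooling required: 6.6 − (4.288) = 2.312 °C.

4.3 °C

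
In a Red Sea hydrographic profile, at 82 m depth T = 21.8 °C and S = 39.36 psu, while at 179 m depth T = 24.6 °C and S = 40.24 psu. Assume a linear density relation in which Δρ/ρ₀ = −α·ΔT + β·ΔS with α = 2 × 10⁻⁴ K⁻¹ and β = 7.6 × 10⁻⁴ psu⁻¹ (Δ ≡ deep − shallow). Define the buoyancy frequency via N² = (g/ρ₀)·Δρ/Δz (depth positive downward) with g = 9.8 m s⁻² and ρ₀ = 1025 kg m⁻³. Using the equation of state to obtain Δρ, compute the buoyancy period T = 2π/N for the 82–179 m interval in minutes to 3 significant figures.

ΔT = +2.8 K, ΔS = +0.88 psu (deep − shallow).
Δρ/ρ₀ = −αΔT + βΔS = -5.60 × 10⁻⁴ + 6.688 × 10⁻⁴ = 1.088 × 10⁻⁴, so Δρ ≈ 0.1115 kg m⁻³.
N² = (g/ρ₀)·Δρ/Δz = g·(Δρ/ρ₀)/Δz = 9.8 × 1.088 × 10⁻⁴ / 97 = 1.0992 × 10⁻⁵ s⁻².
N = √(1.0992 × 10⁻⁵) = 3.3154 × 10⁻³ rad s⁻¹ → T = 2π/N = 1.8952 × 10³ s = 31.587 min ≈ 31.6 min.

31.6 min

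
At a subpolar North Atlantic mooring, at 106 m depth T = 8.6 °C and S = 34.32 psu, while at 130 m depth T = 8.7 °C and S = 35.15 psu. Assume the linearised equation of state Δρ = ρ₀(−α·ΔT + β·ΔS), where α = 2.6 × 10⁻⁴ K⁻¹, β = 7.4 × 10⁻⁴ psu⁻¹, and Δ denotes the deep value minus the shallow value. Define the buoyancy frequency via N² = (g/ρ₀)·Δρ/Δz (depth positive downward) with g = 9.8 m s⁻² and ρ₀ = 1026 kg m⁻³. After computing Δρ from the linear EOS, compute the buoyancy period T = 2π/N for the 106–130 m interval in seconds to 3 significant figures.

405 s

ΔT = +0.1 K, ΔS = +0.83 psu (deep − shallow).
Δρ/ρ₀ = −αΔT + βΔS = -2.60 × 10⁻⁵ + 6.142 × 10⁻⁴ = 5.882 × 10⁻⁴, so Δρ ≈ 0.6035 kg m⁻³.
N² = (g/ρ₀)·Δρ/Δz = g·(Δρ/ρ₀)/Δz = 9.8 × 5.882 × 10⁻⁴ / 24 = 2.4018 × 10⁻⁴ s⁻².
N = √(2.4018 × 10⁻⁴) = 0.015498 rad s⁻¹ → T = 2π/N = 405.42 s ≈ 405 s.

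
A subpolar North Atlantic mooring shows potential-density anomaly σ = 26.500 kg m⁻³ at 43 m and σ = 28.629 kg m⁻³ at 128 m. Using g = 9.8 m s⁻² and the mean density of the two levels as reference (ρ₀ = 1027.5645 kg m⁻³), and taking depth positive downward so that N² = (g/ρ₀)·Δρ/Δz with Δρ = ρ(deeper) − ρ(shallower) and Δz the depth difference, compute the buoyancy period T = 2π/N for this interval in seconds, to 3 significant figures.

407 s

Δρ = 1028.629 − 1026.500 = 2.129 kg m⁻³ over Δz = 128 − 43 = 85 m.
N² = (9.8/1027.5645) × (2.129/85) = 2.3888 × 10⁻⁴ s⁻².
N = √(2.3888 × 10⁻⁴) = 0.015456 rad s⁻¹, so T = 2π/N = 406.52 s ≈ 407 s.
A positive N² confirms static stability across the interval.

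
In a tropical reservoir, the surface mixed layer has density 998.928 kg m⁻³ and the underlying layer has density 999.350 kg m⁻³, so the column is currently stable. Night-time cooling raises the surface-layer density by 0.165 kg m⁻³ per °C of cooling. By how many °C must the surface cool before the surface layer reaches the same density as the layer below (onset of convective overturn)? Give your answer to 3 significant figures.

Density deficit of the surface layer: 999.350 − 998.928 = 0.422 kg m⁻³.
Required change = 0.422 / 0.165 = 2.56 °C.

2.56 °C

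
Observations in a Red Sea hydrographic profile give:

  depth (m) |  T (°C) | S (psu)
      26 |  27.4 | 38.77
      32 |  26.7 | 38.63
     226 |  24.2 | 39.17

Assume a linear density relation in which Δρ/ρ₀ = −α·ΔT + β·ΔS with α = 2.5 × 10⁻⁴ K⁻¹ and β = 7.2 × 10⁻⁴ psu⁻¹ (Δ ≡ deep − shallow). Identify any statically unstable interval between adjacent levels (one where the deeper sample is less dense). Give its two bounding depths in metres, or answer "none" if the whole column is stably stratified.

Evaluate Δρ/ρ₀ = −αΔT + βΔS across each adjacent pair:
  26–32 m: −αΔT+βΔS = −(2.5 × 10⁻⁴)(-0.7)+(7.2 × 10⁻⁴)(-0.14) = 7.4 × 10⁻⁵ → stable
  32–226 m: −αΔT+βΔS = −(2.5 × 10⁻⁴)(-2.5)+(7.2 × 10⁻⁴)(+0.54) = 1.0 × 10⁻³ → stable
Every interval has Δρ > 0: the column is stably stratified throughout.

none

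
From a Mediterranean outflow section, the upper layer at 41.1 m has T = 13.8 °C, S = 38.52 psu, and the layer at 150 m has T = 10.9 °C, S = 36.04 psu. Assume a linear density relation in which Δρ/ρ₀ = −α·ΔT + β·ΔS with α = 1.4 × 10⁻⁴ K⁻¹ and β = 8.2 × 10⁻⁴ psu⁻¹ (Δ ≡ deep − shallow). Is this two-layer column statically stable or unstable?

ΔT = 10.9 − 13.8 = -2.9 K and ΔS = 36.04 − 38.52 = -2.48 psu (deep − shallow).
−αΔT = 4.06 × 10⁻⁴; βΔS = -2.0336 × 10⁻³; sum Δρ/ρ₀ = -1.6276 × 10⁻³.
Δρ/ρ₀ < 0, so Δρ < 0: deeper water is lighter → statically unstable; the column would overturn.

unstable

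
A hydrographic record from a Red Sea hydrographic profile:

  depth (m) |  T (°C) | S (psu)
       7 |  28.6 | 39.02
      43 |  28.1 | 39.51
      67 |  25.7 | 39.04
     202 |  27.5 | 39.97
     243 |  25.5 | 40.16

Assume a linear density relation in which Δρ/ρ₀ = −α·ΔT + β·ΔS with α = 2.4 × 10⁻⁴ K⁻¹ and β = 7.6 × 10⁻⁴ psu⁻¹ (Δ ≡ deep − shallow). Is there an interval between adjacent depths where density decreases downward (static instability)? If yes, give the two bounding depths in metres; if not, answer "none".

Evaluate Δρ/ρ₀ = −αΔT + βΔS across each adjacent pair:
  7–43 m: −αΔT+βΔS = −(2.4 × 10⁻⁴)(-0.5)+(7.6 × 10⁻⁴)(+0.49) = 4.9 × 10⁻⁴ → stable
  43–67 m: −αΔT+βΔS = −(2.4 × 10⁻⁴)(-2.4)+(7.6 × 10⁻⁴)(-0.47) = 2.2 × 10⁻⁴ → stable
  67–202 m: −αΔT+βΔS = −(2.4 × 10⁻⁴)(+1.8)+(7.6 × 10⁻⁴)(+0.93) = 2.7 × 10⁻⁴ → stable
  202–243 m: −αΔT+βΔS = −(2.4 × 10⁻⁴)(-2.0)+(7.6 × 10⁻⁴)(+0.19) = 6.2 × 10⁻⁴ → stable
Every interval has Δρ > 0: the column is stably stratified throughout.

none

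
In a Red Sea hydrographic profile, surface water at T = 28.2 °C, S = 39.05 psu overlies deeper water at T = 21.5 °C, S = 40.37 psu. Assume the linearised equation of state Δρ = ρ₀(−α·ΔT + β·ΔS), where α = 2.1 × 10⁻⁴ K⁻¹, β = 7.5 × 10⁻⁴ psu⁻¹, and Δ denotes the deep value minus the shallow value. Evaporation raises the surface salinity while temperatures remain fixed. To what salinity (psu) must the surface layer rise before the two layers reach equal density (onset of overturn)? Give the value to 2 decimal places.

42.25 psu

Neutral buoyancy requires −α(T_deep − T_surf) + β(S_deep − S_surf′) = 0.
S_surf′ = S_deep − (α/β)·ΔT = 40.37 − (2.1 × 10⁻⁴/7.5 × 10⁻⁴)·(-6.7) = 42.2460 psu.
Increase required: 42.2460 − 39.05 = 3.1960 psu.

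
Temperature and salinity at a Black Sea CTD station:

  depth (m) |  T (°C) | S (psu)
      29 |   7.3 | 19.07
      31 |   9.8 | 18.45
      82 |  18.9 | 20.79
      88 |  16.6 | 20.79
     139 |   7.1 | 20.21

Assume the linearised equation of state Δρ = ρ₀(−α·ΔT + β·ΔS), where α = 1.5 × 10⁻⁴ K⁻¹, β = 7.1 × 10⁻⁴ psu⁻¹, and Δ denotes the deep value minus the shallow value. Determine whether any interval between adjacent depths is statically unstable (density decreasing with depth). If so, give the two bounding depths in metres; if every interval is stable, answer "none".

Evaluate Δρ/ρ₀ = −αΔT + βΔS across each adjacent pair:
  29–31 m: −αΔT+βΔS = −(1.5 × 10⁻⁴)(+2.5)+(7.1 × 10⁻⁴)(-0.62) = -8.2 × 10⁻⁴ → UNSTABLE
  31–82 m: −αΔT+βΔS = −(1.5 × 10⁻⁴)(+9.1)+(7.1 × 10⁻⁴)(+2.34) = 3.0 × 10⁻⁴ → stable
  82–88 m: −αΔT+βΔS = −(1.5 × 10⁻⁴)(-2.3)+(7.1 × 10⁻⁴)(+0.00) = 3.4 × 10⁻⁴ → stable
  88–139 m: −αΔT+βΔS = −(1.5 × 10⁻⁴)(-9.5)+(7.1 × 10⁻⁴)(-0.58) = 1.0 × 10⁻³ → stable
The 29–31 m interval has Δρ < 0: lighter water underlies denser water.

29–31 m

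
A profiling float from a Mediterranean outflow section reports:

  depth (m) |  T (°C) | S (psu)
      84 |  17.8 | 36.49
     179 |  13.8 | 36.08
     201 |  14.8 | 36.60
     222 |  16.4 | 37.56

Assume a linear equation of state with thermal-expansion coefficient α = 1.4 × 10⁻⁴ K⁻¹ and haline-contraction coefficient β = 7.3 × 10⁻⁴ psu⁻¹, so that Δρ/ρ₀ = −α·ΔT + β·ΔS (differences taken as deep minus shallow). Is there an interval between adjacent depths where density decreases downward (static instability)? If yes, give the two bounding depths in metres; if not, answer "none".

Evaluate Δρ/ρ₀ = −αΔT + βΔS across each adjacent pair:
  84–179 m: −αΔT+βΔS = −(1.4 × 10⁻⁴)(-4.0)+(7.3 × 10⁻⁴)(-0.41) = 2.6 × 10⁻⁴ → stable
  179–201 m: −αΔT+βΔS = −(1.4 × 10⁻⁴)(+1.0)+(7.3 × 10⁻⁴)(+0.52) = 2.4 × 10⁻⁴ → stable
  201–222 m: −αΔT+βΔS = −(1.4 × 10⁻⁴)(+1.6)+(7.3 × 10⁻⁴)(+0.96) = 4.8 × 10⁻⁴ → stable
Every interval has Δρ > 0: the column is stably stratified throughout.

none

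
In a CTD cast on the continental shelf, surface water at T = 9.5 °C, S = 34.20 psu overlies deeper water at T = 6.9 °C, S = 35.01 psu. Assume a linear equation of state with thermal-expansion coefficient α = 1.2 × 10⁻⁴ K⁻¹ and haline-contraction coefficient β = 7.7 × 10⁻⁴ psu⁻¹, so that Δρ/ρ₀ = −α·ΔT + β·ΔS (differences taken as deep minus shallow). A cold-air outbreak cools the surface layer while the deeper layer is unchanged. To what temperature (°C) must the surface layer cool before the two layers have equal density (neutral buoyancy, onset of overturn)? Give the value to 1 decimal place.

1.7 °C

Neutral buoyancy requires Δρ = 0, i.e. −α(T_deep − T_surf′) + β(S_deep − S_surf) = 0.
T_surf′ = T_deep − (β/α)·ΔS = 6.9 − (7.7 × 10⁻⁴/1.2 × 10⁻⁴)·(+0.81) = 1.703 °C.
Cooling required: 9.5 − (1.703) = 7.797 °C.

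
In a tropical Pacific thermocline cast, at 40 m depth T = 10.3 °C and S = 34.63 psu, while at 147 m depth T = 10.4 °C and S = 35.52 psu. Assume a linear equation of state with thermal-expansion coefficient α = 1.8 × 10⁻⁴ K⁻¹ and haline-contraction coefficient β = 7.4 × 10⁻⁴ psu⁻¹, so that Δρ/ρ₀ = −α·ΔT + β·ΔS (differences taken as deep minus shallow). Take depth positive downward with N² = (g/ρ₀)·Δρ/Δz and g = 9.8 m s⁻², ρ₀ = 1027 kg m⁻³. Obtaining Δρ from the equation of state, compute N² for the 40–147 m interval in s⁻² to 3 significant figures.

5.87 × 10⁻⁵ s⁻²

ΔT = +0.1 K, ΔS = +0.89 psu (deep − shallow).
Δρ/ρ₀ = −αΔT + βΔS = -1.80 × 10⁻⁵ + 6.586 × 10⁻⁴ = 6.406 × 10⁻⁴, so Δρ ≈ 0.6579 kg m⁻³.
N² = (g/ρ₀)·Δρ/Δz = g·(Δρ/ρ₀)/Δz = 9.8 × 6.406 × 10⁻⁴ / 107 = 5.8672 × 10⁻⁵ s⁻² ≈ 5.87 × 10⁻⁵ s⁻².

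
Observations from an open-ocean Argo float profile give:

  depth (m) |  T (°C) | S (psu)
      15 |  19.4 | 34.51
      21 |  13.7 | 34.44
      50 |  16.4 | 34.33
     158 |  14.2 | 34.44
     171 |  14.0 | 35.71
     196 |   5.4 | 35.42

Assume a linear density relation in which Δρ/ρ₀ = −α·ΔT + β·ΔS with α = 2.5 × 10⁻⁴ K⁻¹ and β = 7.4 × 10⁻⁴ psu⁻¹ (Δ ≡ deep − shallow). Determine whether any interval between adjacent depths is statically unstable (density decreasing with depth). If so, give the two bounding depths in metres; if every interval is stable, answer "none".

Evaluate Δρ/ρ₀ = −αΔT + βΔS across each adjacent pair:
  15–21 m: −αΔT+βΔS = −(2.5 × 10⁻⁴)(-5.7)+(7.4 × 10⁻⁴)(-0.07) = 1.4 × 10⁻³ → stable
  21–50 m: −αΔT+βΔS = −(2.5 × 10⁻⁴)(+2.7)+(7.4 × 10⁻⁴)(-0.11) = -7.6 × 10⁻⁴ → UNSTABLE
  50–158 m: −αΔT+βΔS = −(2.5 × 10⁻⁴)(-2.2)+(7.4 × 10⁻⁴)(+0.11) = 6.3 × 10⁻⁴ → stable
  158–171 m: −αΔT+βΔS = −(2.5 × 10⁻⁴)(-0.2)+(7.4 × 10⁻⁴)(+1.27) = 9.9 × 10⁻⁴ → stable
  171–196 m: −αΔT+βΔS = −(2.5 × 10⁻⁴)(-8.6)+(7.4 × 10⁻⁴)(-0.29) = 1.9 × 10⁻³ → stable
The 21–50 m interval has Δρ < 0: lighter water underlies denser water.

21–50 m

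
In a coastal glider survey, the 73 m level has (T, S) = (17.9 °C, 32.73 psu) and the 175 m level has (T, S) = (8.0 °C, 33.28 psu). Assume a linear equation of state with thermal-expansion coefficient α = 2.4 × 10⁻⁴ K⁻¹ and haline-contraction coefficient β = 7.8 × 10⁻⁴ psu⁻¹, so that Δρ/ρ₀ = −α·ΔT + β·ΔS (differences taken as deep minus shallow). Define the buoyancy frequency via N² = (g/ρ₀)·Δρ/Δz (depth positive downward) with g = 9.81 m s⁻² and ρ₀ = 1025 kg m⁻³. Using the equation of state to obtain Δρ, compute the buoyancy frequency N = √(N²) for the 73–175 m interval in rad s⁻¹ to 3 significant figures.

0.0164 rad s⁻¹

ΔT = -9.9 K, ΔS = +0.55 psu (deep − shallow).
Δρ/ρ₀ = −αΔT + βΔS = 2.376 × 10⁻³ + 4.29 × 10⁻⁴ = 2.805 × 10⁻³, so Δρ ≈ 2.875 kg m⁻³.
N² = (g/ρ₀)·Δρ/Δz = g·(Δρ/ρ₀)/Δz = 9.81 × 2.805 × 10⁻³ / 102 = 2.6978 × 10⁻⁴ s⁻².
N = √(2.6978 × 10⁻⁴) = 0.016425 rad s⁻¹ ≈ 0.0164 rad s⁻¹.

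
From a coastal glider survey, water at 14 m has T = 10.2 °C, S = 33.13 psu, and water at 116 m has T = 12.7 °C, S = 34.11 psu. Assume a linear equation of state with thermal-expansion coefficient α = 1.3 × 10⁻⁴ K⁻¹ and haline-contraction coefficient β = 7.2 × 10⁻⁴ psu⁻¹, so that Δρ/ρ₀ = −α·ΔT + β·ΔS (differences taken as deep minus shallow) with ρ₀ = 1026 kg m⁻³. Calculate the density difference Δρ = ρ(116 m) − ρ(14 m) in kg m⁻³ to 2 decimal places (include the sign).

ΔT = +2.5 K, ΔS = +0.98 psu (deep − shallow).
Δρ/ρ₀ = −(1.3 × 10⁻⁴)(+2.5) + (7.2 × 10⁻⁴)(+0.98) = 3.806 × 10⁻⁴.
Δρ = 1026 × (3.806 × 10⁻⁴) = +0.39 kg m⁻³.
Positive Δρ: denser below, stable.

+0.39 kg m⁻³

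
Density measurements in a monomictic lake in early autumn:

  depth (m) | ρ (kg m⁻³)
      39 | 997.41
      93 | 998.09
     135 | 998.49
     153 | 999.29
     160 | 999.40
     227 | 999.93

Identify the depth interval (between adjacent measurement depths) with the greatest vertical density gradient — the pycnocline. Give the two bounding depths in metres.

Compute the density gradient over each adjacent pair:
  39–93 m: Δρ/Δz = 0.68/54 = 0.013 kg m⁻⁴
  93–135 m: Δρ/Δz = 0.40/42 = 9.5 × 10⁻³ kg m⁻⁴
  135–153 m: Δρ/Δz = 0.80/18 = 0.044 kg m⁻⁴
  153–160 m: Δρ/Δz = 0.11/7 = 0.016 kg m⁻⁴
  160–227 m: Δρ/Δz = 0.53/67 = 7.9 × 10⁻³ kg m⁻⁴
The largest gradient is in the 135–153 m interval — the pycnocline.

135–153 m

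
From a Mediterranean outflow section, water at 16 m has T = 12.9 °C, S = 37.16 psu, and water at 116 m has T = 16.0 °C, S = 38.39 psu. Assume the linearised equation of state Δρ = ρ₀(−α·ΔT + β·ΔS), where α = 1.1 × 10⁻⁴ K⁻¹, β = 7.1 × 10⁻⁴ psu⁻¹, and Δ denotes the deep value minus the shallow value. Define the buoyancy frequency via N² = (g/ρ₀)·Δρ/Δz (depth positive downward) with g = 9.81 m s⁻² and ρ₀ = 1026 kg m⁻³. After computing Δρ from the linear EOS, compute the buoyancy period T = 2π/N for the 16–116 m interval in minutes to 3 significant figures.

ΔT = +3.1 K, ΔS = +1.23 psu (deep − shallow).
Δρ/ρ₀ = −αΔT + βΔS = -3.41 × 10⁻⁴ + 8.733 × 10⁻⁴ = 5.323 × 10⁻⁴, so Δρ ≈ 0.5461 kg m⁻³.
N² = (g/ρ₀)·Δρ/Δz = g·(Δρ/ρ₀)/Δz = 9.81 × 5.323 × 10⁻⁴ / 100 = 5.2219 × 10⁻⁵ s⁻².
N = √(5.2219 × 10⁻⁵) = 7.2263 × 10⁻³ rad s⁻¹ → T = 2π/N = 869.49 s = 14.492 min ≈ 14.5 min.

14.5 min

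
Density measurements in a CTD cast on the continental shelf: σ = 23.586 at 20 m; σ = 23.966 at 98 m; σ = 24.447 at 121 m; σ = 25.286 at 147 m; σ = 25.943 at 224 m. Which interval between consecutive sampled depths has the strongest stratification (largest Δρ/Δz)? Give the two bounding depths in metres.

121–147 m

Compute the density gradient over each adjacent pair:
  20–98 m: Δρ/Δz = 0.380/78 = 4.9 × 10⁻³ kg m⁻⁴
  98–121 m: Δρ/Δz = 0.481/23 = 0.021 kg m⁻⁴
  121–147 m: Δρ/Δz = 0.839/26 = 0.032 kg m⁻⁴
  147–224 m: Δρ/Δz = 0.657/77 = 8.5 × 10⁻³ kg m⁻⁴
The largest gradient is in the 121–147 m interval — the pycnocline.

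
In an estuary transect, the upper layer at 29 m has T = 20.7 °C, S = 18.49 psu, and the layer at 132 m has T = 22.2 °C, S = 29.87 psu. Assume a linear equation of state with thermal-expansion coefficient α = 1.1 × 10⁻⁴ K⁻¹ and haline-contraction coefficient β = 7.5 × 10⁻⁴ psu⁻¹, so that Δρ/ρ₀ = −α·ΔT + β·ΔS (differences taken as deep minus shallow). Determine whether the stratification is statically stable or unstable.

stable

ΔT = 22.2 − 20.7 = +1.5 K and ΔS = 29.87 − 18.49 = +11.38 psu (deep − shallow).
−αΔT = -1.65 × 10⁻⁴; βΔS = 8.535 × 10⁻³; sum Δρ/ρ₀ = 8.37 × 10⁻³.
Δρ/ρ₀ > 0, so Δρ > 0: deeper water is denser → statically stable.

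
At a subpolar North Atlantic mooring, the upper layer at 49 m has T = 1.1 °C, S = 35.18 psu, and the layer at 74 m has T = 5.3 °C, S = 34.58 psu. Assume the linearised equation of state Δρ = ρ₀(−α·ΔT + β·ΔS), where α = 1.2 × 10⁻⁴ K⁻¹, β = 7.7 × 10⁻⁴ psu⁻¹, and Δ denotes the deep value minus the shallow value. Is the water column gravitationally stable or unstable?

unstable

ΔT = 5.3 − 1.1 = +4.2 K and ΔS = 34.58 − 35.18 = -0.60 psu (deep − shallow).
−αΔT = -5.04 × 10⁻⁴; βΔS = -4.62 × 10⁻⁴; sum Δρ/ρ₀ = -9.66 × 10⁻⁴.
Δρ/ρ₀ < 0, so Δρ < 0: deeper water is lighter → statically unstable; the column would overturn.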